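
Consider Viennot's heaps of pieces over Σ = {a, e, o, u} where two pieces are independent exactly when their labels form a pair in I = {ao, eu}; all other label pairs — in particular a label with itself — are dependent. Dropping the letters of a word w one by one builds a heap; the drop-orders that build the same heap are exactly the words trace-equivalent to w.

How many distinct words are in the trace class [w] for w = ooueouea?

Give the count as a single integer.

0(o) covers ∅
1(o) covers 0:o
2(u) covers 1:o
3(e) covers 1:o
4(o) covers 2:u, 3:e
5(u) covers 4:o
6(e) covers 4:o
7(a) covers 5:u, 6:e
floor of heap: 0:o
completions by unplaced set U, small U first (add the entries for U minus each lowest piece of U):
  |U|=1: {7}:1
  |U|=2: {5,7}:1  {6,7}:1
  |U|=3: {5,6,7}:2
  |U|=4: {4,5,6,7}:2
  |U|=5: {2,4,5,6,7}:2  {3,4,5,6,7}:2
  |U|=6: {2,3,4,5,6,7}:4
  start at 0(o): 4

4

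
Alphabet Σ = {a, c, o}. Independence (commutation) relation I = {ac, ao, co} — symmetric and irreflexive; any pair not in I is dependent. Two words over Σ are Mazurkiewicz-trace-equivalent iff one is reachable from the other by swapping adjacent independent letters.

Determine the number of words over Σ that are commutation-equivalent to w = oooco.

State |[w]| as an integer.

5

#0=o has no predecessor
#1=o depends on [0:o]
#2=o depends on [1:o]
#3=c has no predecessor
#4=o depends on [2:o]
sources: [0:o, 3:c]
N(rest) = Σ N(rest − s) over sources s of rest; N(one piece) = 1:
  size 1 → [3]=1  [4]=1
  size 2 → [2,4]=1  [3,4]=2
  size 3 → [1,2,4]=1  [2,3,4]=3
  first=0(o) contributes 4
  first=3(c) contributes 1
|[w]| = 5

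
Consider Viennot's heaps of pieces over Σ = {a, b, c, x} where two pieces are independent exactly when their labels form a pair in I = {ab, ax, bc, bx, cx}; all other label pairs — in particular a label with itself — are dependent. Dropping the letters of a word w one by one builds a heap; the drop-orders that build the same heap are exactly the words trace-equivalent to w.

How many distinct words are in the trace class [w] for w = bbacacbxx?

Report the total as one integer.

piece 0:b — minimal
piece 1:b rests on {0:b}
piece 2:a — minimal
piece 3:c rests on {2:a}
piece 4:a rests on {3:c}
piece 5:c rests on {4:a}
piece 6:b rests on {1:b}
piece 7:x — minimal
piece 8:x rests on {7:x}
minimal pieces: {0:b, 2:a, 7:x}
ways to finish when only these pieces remain (= sum over removing one remaining piece with nothing left below it):
  1 left: {5}→1  {6}→1  {8}→1
  2 left: {1,6}→1  {4,5}→1  {5,6}→2  {5,8}→2  {6,8}→2  {7,8}→1
  3 left: {0,1,6}→1  {1,5,6}→3  {1,6,8}→3  {3,4,5}→1  {4,5,6}→3  {4,5,8}→3  {5,6,8}→6  {5,7,8}→3  {6,7,8}→3
  4 left: {0,1,5,6}→4  {0,1,6,8}→4  {1,4,5,6}→6  {1,5,6,8}→12  {1,6,7,8}→6  {2,3,4,5}→1  {3,4,5,6}→4  {3,4,5,8}→4  {4,5,6,8}→12  {4,5,7,8}→6  {5,6,7,8}→12
  5 left: {0,1,4,5,6}→10  {0,1,5,6,8}→20  {0,1,6,7,8}→10  {1,3,4,5,6}→10  {1,4,5,6,8}→30  {1,5,6,7,8}→30  {2,3,4,5,6}→5  {2,3,4,5,8}→5  {3,4,5,6,8}→20  {3,4,5,7,8}→10  {4,5,6,7,8}→30
  6 left: {0,1,3,4,5,6}→20  {0,1,4,5,6,8}→60  {0,1,5,6,7,8}→60  {1,2,3,4,5,6}→15  {1,3,4,5,6,8}→60  {1,4,5,6,7,8}→90  {2,3,4,5,6,8}→30  {2,3,4,5,7,8}→15  {3,4,5,6,7,8}→60
  7 left: {0,1,2,3,4,5,6}→35  {0,1,3,4,5,6,8}→140  {0,1,4,5,6,7,8}→210  {1,2,3,4,5,6,8}→105  {1,3,4,5,6,7,8}→210  {2,3,4,5,6,7,8}→105
  placing 0:b first → 420 extensions
  placing 2:a first → 560 extensions
  placing 7:x first → 280 extensions
total linear extensions = 1260

1260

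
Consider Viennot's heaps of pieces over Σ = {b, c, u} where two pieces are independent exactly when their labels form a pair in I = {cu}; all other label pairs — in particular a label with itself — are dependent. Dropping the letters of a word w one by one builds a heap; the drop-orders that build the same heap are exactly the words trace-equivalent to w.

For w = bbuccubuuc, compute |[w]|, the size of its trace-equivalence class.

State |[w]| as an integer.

piece 0:b — minimal
piece 1:b rests on {0:b}
piece 2:u rests on {1:b}
piece 3:c rests on {1:b}
piece 4:c rests on {3:c}
piece 5:u rests on {2:u}
piece 6:b rests on {4:c, 5:u}
piece 7:u rests on {6:b}
piece 8:u rests on {7:u}
piece 9:c rests on {6:b}
minimal pieces: {0:b}
ways to finish when only these pieces remain (= sum over removing one remaining piece with nothing left below it):
  1 left: {8}→1  {9}→1
  2 left: {7,8}→1  {8,9}→2
  3 left: {7,8,9}→3
  4 left: {6,7,8,9}→3
  5 left: {4,6,7,8,9}→3  {5,6,7,8,9}→3
  6 left: {2,5,6,7,8,9}→3  {3,4,6,7,8,9}→3  {4,5,6,7,8,9}→6
  7 left: {2,4,5,6,7,8,9}→9  {3,4,5,6,7,8,9}→9
  8 left: {2,3,4,5,6,7,8,9}→18
  placing 0:b first → 18 extensions

18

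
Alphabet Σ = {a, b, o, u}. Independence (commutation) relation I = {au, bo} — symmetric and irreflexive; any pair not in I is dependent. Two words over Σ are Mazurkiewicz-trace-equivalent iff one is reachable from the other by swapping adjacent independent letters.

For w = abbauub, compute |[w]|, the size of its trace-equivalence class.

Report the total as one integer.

3

piece 0:a — minimal
piece 1:b rests on {0:a}
piece 2:b rests on {1:b}
piece 3:a rests on {2:b}
piece 4:u rests on {2:b}
piece 5:u rests on {4:u}
piece 6:b rests on {3:a, 5:u}
minimal pieces: {0:a}
ways to finish when only these pieces remain (= sum over removing one remaining piece with nothing left below it):
  1 left: {6}→1
  2 left: {3,6}→1  {5,6}→1
  3 left: {3,5,6}→2  {4,5,6}→1
  4 left: {3,4,5,6}→3
  5 left: {2,3,4,5,6}→3
  placing 0:a first → 3 extensions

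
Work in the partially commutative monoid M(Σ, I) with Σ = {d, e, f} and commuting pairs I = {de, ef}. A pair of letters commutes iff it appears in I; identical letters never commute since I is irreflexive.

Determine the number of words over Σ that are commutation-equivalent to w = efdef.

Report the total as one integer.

10

0(e) covers ∅
1(f) covers ∅
2(d) covers 1:f
3(e) covers 0:e
4(f) covers 2:d
floor of heap: 0:e, 1:f
completions by unplaced set U, small U first (add the entries for U minus each lowest piece of U):
  |U|=1: {3}:1  {4}:1
  |U|=2: {0,3}:1  {2,4}:1  {3,4}:2
  |U|=3: {0,3,4}:3  {1,2,4}:1  {2,3,4}:3
  start at 0(e): 4
  start at 1(f): 6
sum over floor = 10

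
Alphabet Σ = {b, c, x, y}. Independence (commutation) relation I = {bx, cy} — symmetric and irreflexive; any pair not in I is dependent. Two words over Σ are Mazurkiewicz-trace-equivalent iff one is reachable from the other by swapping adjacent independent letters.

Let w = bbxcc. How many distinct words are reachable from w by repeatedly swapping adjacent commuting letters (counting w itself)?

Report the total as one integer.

3

drop 0:b onto floor
drop 1:b onto {0:b}
drop 2:x onto floor
drop 3:c onto {1:b, 2:x}
drop 4:c onto {3:c}
ground layer = {0:b, 2:x}
drop-orders for the pieces not yet dropped (sum over which currently-grounded one goes next):
  1 to go: {4} 1
  2 to go: {3,4} 1
  3 to go: {1,3,4} 1  {2,3,4} 1
  if 0:b drops first: 2 orders
  if 2:x drops first: 1 orders
heap linearizations: 3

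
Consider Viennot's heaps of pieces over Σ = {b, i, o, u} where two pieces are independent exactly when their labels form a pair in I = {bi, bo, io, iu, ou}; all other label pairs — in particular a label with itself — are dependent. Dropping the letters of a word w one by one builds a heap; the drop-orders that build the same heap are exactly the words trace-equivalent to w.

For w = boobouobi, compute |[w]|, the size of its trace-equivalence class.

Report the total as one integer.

630

#0=b has no predecessor
#1=o has no predecessor
#2=o depends on [1:o]
#3=b depends on [0:b]
#4=o depends on [2:o]
#5=u depends on [3:b]
#6=o depends on [4:o]
#7=b depends on [5:u]
#8=i has no predecessor
sources: [0:b, 1:o, 8:i]
N(rest) = Σ N(rest − s) over sources s of rest; N(one piece) = 1:
  size 1 → [6]=1  [7]=1  [8]=1
  size 2 → [4,6]=1  [5,7]=1  [6,7]=2  [6,8]=2  [7,8]=2
  size 3 → [2,4,6]=1  [3,5,7]=1  [4,6,7]=3  [4,6,8]=3  [5,6,7]=3  [5,7,8]=3  [6,7,8]=6
  size 4 → [0,3,5,7]=1  [1,2,4,6]=1  [2,4,6,7]=4  [2,4,6,8]=4  [3,5,6,7]=4  [3,5,7,8]=4  [4,5,6,7]=6  [4,6,7,8]=12  [5,6,7,8]=12
  size 5 → [0,3,5,6,7]=5  [0,3,5,7,8]=5  [1,2,4,6,7]=5  [1,2,4,6,8]=5  [2,4,5,6,7]=10  [2,4,6,7,8]=20  [3,4,5,6,7]=10  [3,5,6,7,8]=20  [4,5,6,7,8]=30
  size 6 → [0,3,4,5,6,7]=15  [0,3,5,6,7,8]=30  [1,2,4,5,6,7]=15  [1,2,4,6,7,8]=30  [2,3,4,5,6,7]=20  [2,4,5,6,7,8]=60  [3,4,5,6,7,8]=60
  size 7 → [0,2,3,4,5,6,7]=35  [0,3,4,5,6,7,8]=105  [1,2,3,4,5,6,7]=35  [1,2,4,5,6,7,8]=105  [2,3,4,5,6,7,8]=140
  first=0(b) contributes 280
  first=1(o) contributes 280
  first=8(i) contributes 70
|[w]| = 630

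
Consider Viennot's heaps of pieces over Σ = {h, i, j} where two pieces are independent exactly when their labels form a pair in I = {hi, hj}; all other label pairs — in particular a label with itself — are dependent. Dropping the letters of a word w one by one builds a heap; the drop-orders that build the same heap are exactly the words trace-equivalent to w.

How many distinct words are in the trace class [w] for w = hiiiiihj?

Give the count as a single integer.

piece 0:h — minimal
piece 1:i — minimal
piece 2:i rests on {1:i}
piece 3:i rests on {2:i}
piece 4:i rests on {3:i}
piece 5:i rests on {4:i}
piece 6:h rests on {0:h}
piece 7:j rests on {5:i}
minimal pieces: {0:h, 1:i}
ways to finish when only these pieces remain (= sum over removing one remaining piece with nothing left below it):
  1 left: {6}→1  {7}→1
  2 left: {0,6}→1  {5,7}→1  {6,7}→2
  3 left: {0,6,7}→3  {4,5,7}→1  {5,6,7}→3
  4 left: {0,5,6,7}→6  {3,4,5,7}→1  {4,5,6,7}→4
  5 left: {0,4,5,6,7}→10  {2,3,4,5,7}→1  {3,4,5,6,7}→5
  6 left: {0,3,4,5,6,7}→15  {1,2,3,4,5,7}→1  {2,3,4,5,6,7}→6
  placing 0:h first → 7 extensions
  placing 1:i first → 21 extensions
total linear extensions = 28

28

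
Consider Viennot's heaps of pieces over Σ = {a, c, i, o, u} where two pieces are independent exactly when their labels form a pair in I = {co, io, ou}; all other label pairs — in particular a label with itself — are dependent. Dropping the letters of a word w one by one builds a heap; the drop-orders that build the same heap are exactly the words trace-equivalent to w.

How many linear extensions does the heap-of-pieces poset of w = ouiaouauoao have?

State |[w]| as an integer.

0(o) covers ∅
1(u) covers ∅
2(i) covers 1:u
3(a) covers 0:o, 2:i
4(o) covers 3:a
5(u) covers 3:a
6(a) covers 4:o, 5:u
7(u) covers 6:a
8(o) covers 6:a
9(a) covers 7:u, 8:o
10(o) covers 9:a
floor of heap: 0:o, 1:u
completions by unplaced set U, small U first (add the entries for U minus each lowest piece of U):
  |U|=1: {10}:1
  |U|=2: {9,10}:1
  |U|=3: {7,9,10}:1  {8,9,10}:1
  |U|=4: {7,8,9,10}:2
  |U|=5: {6,7,8,9,10}:2
  |U|=6: {4,6,7,8,9,10}:2  {5,6,7,8,9,10}:2
  |U|=7: {4,5,6,7,8,9,10}:4
  |U|=8: {3,4,5,6,7,8,9,10}:4
  |U|=9: {0,3,4,5,6,7,8,9,10}:4  {2,3,4,5,6,7,8,9,10}:4
  start at 0(o): 4
  start at 1(u): 8
sum over floor = 12

12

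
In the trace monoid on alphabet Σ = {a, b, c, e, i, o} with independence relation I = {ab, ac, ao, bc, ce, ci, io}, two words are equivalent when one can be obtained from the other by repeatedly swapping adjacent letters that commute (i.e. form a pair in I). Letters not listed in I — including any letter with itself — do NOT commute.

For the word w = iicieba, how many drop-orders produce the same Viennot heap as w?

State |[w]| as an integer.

14

0(i) covers ∅
1(i) covers 0:i
2(c) covers ∅
3(i) covers 1:i
4(e) covers 3:i
5(b) covers 4:e
6(a) covers 4:e
floor of heap: 0:i, 2:c
completions by unplaced set U, small U first (add the entries for U minus each lowest piece of U):
  |U|=1: {2}:1  {5}:1  {6}:1
  |U|=2: {2,5}:2  {2,6}:2  {5,6}:2
  |U|=3: {2,5,6}:6  {4,5,6}:2
  |U|=4: {2,4,5,6}:8  {3,4,5,6}:2
  |U|=5: {1,3,4,5,6}:2  {2,3,4,5,6}:10
  start at 0(i): 12
  start at 2(c): 2
sum over floor = 14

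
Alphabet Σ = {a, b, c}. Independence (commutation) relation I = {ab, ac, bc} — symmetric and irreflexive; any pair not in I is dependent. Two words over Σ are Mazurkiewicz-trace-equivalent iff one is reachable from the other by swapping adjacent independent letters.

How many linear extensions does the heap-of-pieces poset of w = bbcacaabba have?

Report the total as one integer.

0(b) covers ∅
1(b) covers 0:b
2(c) covers ∅
3(a) covers ∅
4(c) covers 2:c
5(a) covers 3:a
6(a) covers 5:a
7(b) covers 1:b
8(b) covers 7:b
9(a) covers 6:a
floor of heap: 0:b, 2:c, 3:a
completions by unplaced set U, small U first (add the entries for U minus each lowest piece of U):
  |U|=1: {4}:1  {8}:1  {9}:1
  |U|=2: {2,4}:1  {4,8}:2  {4,9}:2  {6,9}:1  {7,8}:1  {8,9}:2
  |U|=3: {1,7,8}:1  {2,4,8}:3  {2,4,9}:3  {4,6,9}:3  {4,7,8}:3  {4,8,9}:6  {5,6,9}:1  {6,8,9}:3  {7,8,9}:3
  |U|=4: {0,1,7,8}:1  {1,4,7,8}:4  {1,7,8,9}:4  {2,4,6,9}:6  {2,4,7,8}:6  {2,4,8,9}:12  {3,5,6,9}:1  {4,5,6,9}:4  {4,6,8,9}:12  {4,7,8,9}:12  {5,6,8,9}:4  {6,7,8,9}:6
  |U|=5: {0,1,4,7,8}:5  {0,1,7,8,9}:5  {1,2,4,7,8}:10  {1,4,7,8,9}:20  {1,6,7,8,9}:10  {2,4,5,6,9}:10  {2,4,6,8,9}:30  {2,4,7,8,9}:30  {3,4,5,6,9}:5  {3,5,6,8,9}:5  {4,5,6,8,9}:20  {4,6,7,8,9}:30  {5,6,7,8,9}:10
  |U|=6: {0,1,2,4,7,8}:15  {0,1,4,7,8,9}:30  {0,1,6,7,8,9}:15  {1,2,4,7,8,9}:60  {1,4,6,7,8,9}:60  {1,5,6,7,8,9}:20  {2,3,4,5,6,9}:15  {2,4,5,6,8,9}:60  {2,4,6,7,8,9}:90  {3,4,5,6,8,9}:30  {3,5,6,7,8,9}:15  {4,5,6,7,8,9}:60
  |U|=7: {0,1,2,4,7,8,9}:105  {0,1,4,6,7,8,9}:105  {0,1,5,6,7,8,9}:35  {1,2,4,6,7,8,9}:210  {1,3,5,6,7,8,9}:35  {1,4,5,6,7,8,9}:140  {2,3,4,5,6,8,9}:105  {2,4,5,6,7,8,9}:210  {3,4,5,6,7,8,9}:105
  |U|=8: {0,1,2,4,6,7,8,9}:420  {0,1,3,5,6,7,8,9}:70  {0,1,4,5,6,7,8,9}:280  {1,2,4,5,6,7,8,9}:560  {1,3,4,5,6,7,8,9}:280  {2,3,4,5,6,7,8,9}:420
  start at 0(b): 1260
  start at 2(c): 630
  start at 3(a): 1260
sum over floor = 3150

3150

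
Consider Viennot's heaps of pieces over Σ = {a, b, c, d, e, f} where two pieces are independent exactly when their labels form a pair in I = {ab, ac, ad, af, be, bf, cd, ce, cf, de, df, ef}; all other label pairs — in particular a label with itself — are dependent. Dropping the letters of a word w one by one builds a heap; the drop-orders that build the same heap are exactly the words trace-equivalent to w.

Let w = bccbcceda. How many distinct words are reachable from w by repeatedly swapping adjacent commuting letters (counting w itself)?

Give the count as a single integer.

piece 0:b — minimal
piece 1:c rests on {0:b}
piece 2:c rests on {1:c}
piece 3:b rests on {2:c}
piece 4:c rests on {3:b}
piece 5:c rests on {4:c}
piece 6:e — minimal
piece 7:d rests on {3:b}
piece 8:a rests on {6:e}
minimal pieces: {0:b, 6:e}
ways to finish when only these pieces remain (= sum over removing one remaining piece with nothing left below it):
  1 left: {5}→1  {7}→1  {8}→1
  2 left: {4,5}→1  {5,7}→2  {5,8}→2  {6,8}→1  {7,8}→2
  3 left: {4,5,7}→3  {4,5,8}→3  {5,6,8}→3  {5,7,8}→6  {6,7,8}→3
  4 left: {3,4,5,7}→3  {4,5,6,8}→6  {4,5,7,8}→12  {5,6,7,8}→12
  5 left: {2,3,4,5,7}→3  {3,4,5,7,8}→15  {4,5,6,7,8}→30
  6 left: {1,2,3,4,5,7}→3  {2,3,4,5,7,8}→18  {3,4,5,6,7,8}→45
  7 left: {0,1,2,3,4,5,7}→3  {1,2,3,4,5,7,8}→21  {2,3,4,5,6,7,8}→63
  placing 0:b first → 84 extensions
  placing 6:e first → 24 extensions
total linear extensions = 108

108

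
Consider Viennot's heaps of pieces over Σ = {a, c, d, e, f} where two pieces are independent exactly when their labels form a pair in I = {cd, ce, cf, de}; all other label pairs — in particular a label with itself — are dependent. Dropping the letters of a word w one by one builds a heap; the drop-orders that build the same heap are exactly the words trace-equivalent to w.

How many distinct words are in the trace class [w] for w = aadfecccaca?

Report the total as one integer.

20

0(a) covers ∅
1(a) covers 0:a
2(d) covers 1:a
3(f) covers 2:d
4(e) covers 3:f
5(c) covers 1:a
6(c) covers 5:c
7(c) covers 6:c
8(a) covers 4:e, 7:c
9(c) covers 8:a
10(a) covers 9:c
floor of heap: 0:a
completions by unplaced set U, small U first (add the entries for U minus each lowest piece of U):
  |U|=1: {10}:1
  |U|=2: {9,10}:1
  |U|=3: {8,9,10}:1
  |U|=4: {4,8,9,10}:1  {7,8,9,10}:1
  |U|=5: {3,4,8,9,10}:1  {4,7,8,9,10}:2  {6,7,8,9,10}:1
  |U|=6: {2,3,4,8,9,10}:1  {3,4,7,8,9,10}:3  {4,6,7,8,9,10}:3  {5,6,7,8,9,10}:1
  |U|=7: {2,3,4,7,8,9,10}:4  {3,4,6,7,8,9,10}:6  {4,5,6,7,8,9,10}:4
  |U|=8: {2,3,4,6,7,8,9,10}:10  {3,4,5,6,7,8,9,10}:10
  |U|=9: {2,3,4,5,6,7,8,9,10}:20
  start at 0(a): 20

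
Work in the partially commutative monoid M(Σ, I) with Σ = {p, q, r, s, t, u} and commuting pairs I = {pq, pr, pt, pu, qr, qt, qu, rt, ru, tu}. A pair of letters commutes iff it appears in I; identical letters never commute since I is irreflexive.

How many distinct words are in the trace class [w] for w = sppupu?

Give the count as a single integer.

10

drop 0:s onto floor
drop 1:p onto {0:s}
drop 2:p onto {1:p}
drop 3:u onto {0:s}
drop 4:p onto {2:p}
drop 5:u onto {3:u}
ground layer = {0:s}
drop-orders for the pieces not yet dropped (sum over which currently-grounded one goes next):
  1 to go: {4} 1  {5} 1
  2 to go: {2,4} 1  {3,5} 1  {4,5} 2
  3 to go: {1,2,4} 1  {2,4,5} 3  {3,4,5} 3
  4 to go: {1,2,4,5} 4  {2,3,4,5} 6
  if 0:s drops first: 10 orders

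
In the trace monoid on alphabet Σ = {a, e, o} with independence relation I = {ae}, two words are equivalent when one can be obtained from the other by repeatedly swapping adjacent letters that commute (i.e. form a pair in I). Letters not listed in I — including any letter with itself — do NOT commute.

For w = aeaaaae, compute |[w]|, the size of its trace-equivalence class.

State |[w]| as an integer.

drop 0:a onto floor
drop 1:e onto floor
drop 2:a onto {0:a}
drop 3:a onto {2:a}
drop 4:a onto {3:a}
drop 5:a onto {4:a}
drop 6:e onto {1:e}
ground layer = {0:a, 1:e}
drop-orders for the pieces not yet dropped (sum over which currently-grounded one goes next):
  1 to go: {5} 1  {6} 1
  2 to go: {1,6} 1  {4,5} 1  {5,6} 2
  3 to go: {1,5,6} 3  {3,4,5} 1  {4,5,6} 3
  4 to go: {1,4,5,6} 6  {2,3,4,5} 1  {3,4,5,6} 4
  5 to go: {0,2,3,4,5} 1  {1,3,4,5,6} 10  {2,3,4,5,6} 5
  if 0:a drops first: 15 orders
  if 1:e drops first: 6 orders
heap linearizations: 21

21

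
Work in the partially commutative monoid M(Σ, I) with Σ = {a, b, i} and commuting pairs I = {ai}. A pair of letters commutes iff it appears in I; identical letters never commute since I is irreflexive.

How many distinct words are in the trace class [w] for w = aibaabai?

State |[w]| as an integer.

drop 0:a onto floor
drop 1:i onto floor
drop 2:b onto {0:a, 1:i}
drop 3:a onto {2:b}
drop 4:a onto {3:a}
drop 5:b onto {4:a}
drop 6:a onto {5:b}
drop 7:i onto {5:b}
ground layer = {0:a, 1:i}
drop-orders for the pieces not yet dropped (sum over which currently-grounded one goes next):
  1 to go: {6} 1  {7} 1
  2 to go: {6,7} 2
  3 to go: {5,6,7} 2
  4 to go: {4,5,6,7} 2
  5 to go: {3,4,5,6,7} 2
  6 to go: {2,3,4,5,6,7} 2
  if 0:a drops first: 2 orders
  if 1:i drops first: 2 orders
heap linearizations: 4

4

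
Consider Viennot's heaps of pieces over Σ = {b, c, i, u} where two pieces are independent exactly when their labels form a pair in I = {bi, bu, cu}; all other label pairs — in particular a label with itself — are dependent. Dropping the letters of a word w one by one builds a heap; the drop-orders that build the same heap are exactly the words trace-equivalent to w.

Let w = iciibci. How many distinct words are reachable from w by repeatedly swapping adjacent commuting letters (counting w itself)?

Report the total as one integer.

3

piece 0:i — minimal
piece 1:c rests on {0:i}
piece 2:i rests on {1:c}
piece 3:i rests on {2:i}
piece 4:b rests on {1:c}
piece 5:c rests on {3:i, 4:b}
piece 6:i rests on {5:c}
minimal pieces: {0:i}
ways to finish when only these pieces remain (= sum over removing one remaining piece with nothing left below it):
  1 left: {6}→1
  2 left: {5,6}→1
  3 left: {3,5,6}→1  {4,5,6}→1
  4 left: {2,3,5,6}→1  {3,4,5,6}→2
  5 left: {2,3,4,5,6}→3
  placing 0:i first → 3 extensions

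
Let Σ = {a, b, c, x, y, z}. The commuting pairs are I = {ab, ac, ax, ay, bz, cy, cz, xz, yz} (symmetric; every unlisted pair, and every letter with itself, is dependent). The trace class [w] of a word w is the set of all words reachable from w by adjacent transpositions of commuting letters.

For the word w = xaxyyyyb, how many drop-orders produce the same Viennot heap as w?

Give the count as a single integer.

#0=x has no predecessor
#1=a has no predecessor
#2=x depends on [0:x]
#3=y depends on [2:x]
#4=y depends on [3:y]
#5=y depends on [4:y]
#6=y depends on [5:y]
#7=b depends on [6:y]
sources: [0:x, 1:a]
N(rest) = Σ N(rest − s) over sources s of rest; N(one piece) = 1:
  size 1 → [1]=1  [7]=1
  size 2 → [1,7]=2  [6,7]=1
  size 3 → [1,6,7]=3  [5,6,7]=1
  size 4 → [1,5,6,7]=4  [4,5,6,7]=1
  size 5 → [1,4,5,6,7]=5  [3,4,5,6,7]=1
  size 6 → [1,3,4,5,6,7]=6  [2,3,4,5,6,7]=1
  first=0(x) contributes 7
  first=1(a) contributes 1
|[w]| = 8

8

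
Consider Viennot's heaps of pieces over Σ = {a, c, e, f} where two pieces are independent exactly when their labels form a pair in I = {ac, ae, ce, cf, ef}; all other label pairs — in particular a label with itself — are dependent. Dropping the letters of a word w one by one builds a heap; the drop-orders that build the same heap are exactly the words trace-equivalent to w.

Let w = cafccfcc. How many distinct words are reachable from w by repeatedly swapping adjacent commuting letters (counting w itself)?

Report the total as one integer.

56

drop 0:c onto floor
drop 1:a onto floor
drop 2:f onto {1:a}
drop 3:c onto {0:c}
drop 4:c onto {3:c}
drop 5:f onto {2:f}
drop 6:c onto {4:c}
drop 7:c onto {6:c}
ground layer = {0:c, 1:a}
drop-orders for the pieces not yet dropped (sum over which currently-grounded one goes next):
  1 to go: {5} 1  {7} 1
  2 to go: {2,5} 1  {5,7} 2  {6,7} 1
  3 to go: {1,2,5} 1  {2,5,7} 3  {4,6,7} 1  {5,6,7} 3
  4 to go: {1,2,5,7} 4  {2,5,6,7} 6  {3,4,6,7} 1  {4,5,6,7} 4
  5 to go: {0,3,4,6,7} 1  {1,2,5,6,7} 10  {2,4,5,6,7} 10  {3,4,5,6,7} 5
  6 to go: {0,3,4,5,6,7} 6  {1,2,4,5,6,7} 20  {2,3,4,5,6,7} 15
  if 0:c drops first: 35 orders
  if 1:a drops first: 21 orders
heap linearizations: 56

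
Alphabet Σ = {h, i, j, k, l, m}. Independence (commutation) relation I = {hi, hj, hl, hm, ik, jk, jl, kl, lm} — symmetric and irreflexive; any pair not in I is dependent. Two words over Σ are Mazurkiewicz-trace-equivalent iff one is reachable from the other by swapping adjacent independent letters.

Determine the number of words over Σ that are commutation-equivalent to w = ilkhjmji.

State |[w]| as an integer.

#0=i has no predecessor
#1=l depends on [0:i]
#2=k has no predecessor
#3=h depends on [2:k]
#4=j depends on [0:i]
#5=m depends on [2:k, 4:j]
#6=j depends on [5:m]
#7=i depends on [1:l, 6:j]
sources: [0:i, 2:k]
N(rest) = Σ N(rest − s) over sources s of rest; N(one piece) = 1:
  size 1 → [3]=1  [7]=1
  size 2 → [1,7]=1  [3,7]=2  [6,7]=1
  size 3 → [1,3,7]=3  [1,6,7]=2  [3,6,7]=3  [5,6,7]=1
  size 4 → [1,3,6,7]=8  [1,5,6,7]=3  [3,5,6,7]=4  [4,5,6,7]=1
  size 5 → [1,3,5,6,7]=15  [1,4,5,6,7]=4  [2,3,5,6,7]=4  [3,4,5,6,7]=5
  size 6 → [0,1,4,5,6,7]=4  [1,2,3,5,6,7]=19  [1,3,4,5,6,7]=24  [2,3,4,5,6,7]=9
  first=0(i) contributes 52
  first=2(k) contributes 28
|[w]| = 80

80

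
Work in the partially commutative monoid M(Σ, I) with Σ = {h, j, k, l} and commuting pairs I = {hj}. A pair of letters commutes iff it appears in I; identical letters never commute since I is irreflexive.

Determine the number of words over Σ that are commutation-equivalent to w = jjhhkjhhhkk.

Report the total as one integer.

0(j) covers ∅
1(j) covers 0:j
2(h) covers ∅
3(h) covers 2:h
4(k) covers 1:j, 3:h
5(j) covers 4:k
6(h) covers 4:k
7(h) covers 6:h
8(h) covers 7:h
9(k) covers 5:j, 8:h
10(k) covers 9:k
floor of heap: 0:j, 2:h
completions by unplaced set U, small U first (add the entries for U minus each lowest piece of U):
  |U|=1: {10}:1
  |U|=2: {9,10}:1
  |U|=3: {5,9,10}:1  {8,9,10}:1
  |U|=4: {5,8,9,10}:2  {7,8,9,10}:1
  |U|=5: {5,7,8,9,10}:3  {6,7,8,9,10}:1
  |U|=6: {5,6,7,8,9,10}:4
  |U|=7: {4,5,6,7,8,9,10}:4
  |U|=8: {1,4,5,6,7,8,9,10}:4  {3,4,5,6,7,8,9,10}:4
  |U|=9: {0,1,4,5,6,7,8,9,10}:4  {1,3,4,5,6,7,8,9,10}:8  {2,3,4,5,6,7,8,9,10}:4
  start at 0(j): 12
  start at 2(h): 12
sum over floor = 24

24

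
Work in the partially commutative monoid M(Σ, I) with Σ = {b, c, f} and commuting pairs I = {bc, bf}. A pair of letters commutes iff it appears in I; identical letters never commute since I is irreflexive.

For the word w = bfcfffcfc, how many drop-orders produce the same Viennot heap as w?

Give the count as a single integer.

0(b) covers ∅
1(f) covers ∅
2(c) covers 1:f
3(f) covers 2:c
4(f) covers 3:f
5(f) covers 4:f
6(c) covers 5:f
7(f) covers 6:c
8(c) covers 7:f
floor of heap: 0:b, 1:f
completions by unplaced set U, small U first (add the entries for U minus each lowest piece of U):
  |U|=1: {0}:1  {8}:1
  |U|=2: {0,8}:2  {7,8}:1
  |U|=3: {0,7,8}:3  {6,7,8}:1
  |U|=4: {0,6,7,8}:4  {5,6,7,8}:1
  |U|=5: {0,5,6,7,8}:5  {4,5,6,7,8}:1
  |U|=6: {0,4,5,6,7,8}:6  {3,4,5,6,7,8}:1
  |U|=7: {0,3,4,5,6,7,8}:7  {2,3,4,5,6,7,8}:1
  start at 0(b): 1
  start at 1(f): 8
sum over floor = 9

9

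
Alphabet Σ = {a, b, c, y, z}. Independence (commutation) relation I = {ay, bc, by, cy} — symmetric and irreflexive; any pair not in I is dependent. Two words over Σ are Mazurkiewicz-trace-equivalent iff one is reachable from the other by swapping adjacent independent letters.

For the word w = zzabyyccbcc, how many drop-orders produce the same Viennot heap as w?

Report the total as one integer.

drop 0:z onto floor
drop 1:z onto {0:z}
drop 2:a onto {1:z}
drop 3:b onto {2:a}
drop 4:y onto {1:z}
drop 5:y onto {4:y}
drop 6:c onto {2:a}
drop 7:c onto {6:c}
drop 8:b onto {3:b}
drop 9:c onto {7:c}
drop 10:c onto {9:c}
ground layer = {0:z}
drop-orders for the pieces not yet dropped (sum over which currently-grounded one goes next):
  1 to go: {5} 1  {8} 1  {10} 1
  2 to go: {3,8} 1  {4,5} 1  {5,8} 2  {5,10} 2  {8,10} 2  {9,10} 1
  3 to go: {3,5,8} 3  {3,8,10} 3  {4,5,8} 3  {4,5,10} 3  {5,8,10} 6  {5,9,10} 3  {7,9,10} 1  {8,9,10} 3
  4 to go: {3,4,5,8} 6  {3,5,8,10} 12  {3,8,9,10} 6  {4,5,8,10} 12  {4,5,9,10} 6  {5,7,9,10} 4  {5,8,9,10} 12  {6,7,9,10} 1  {7,8,9,10} 4
  5 to go: {3,4,5,8,10} 30  {3,5,8,9,10} 30  {3,7,8,9,10} 10  {4,5,7,9,10} 10  {4,5,8,9,10} 30  {5,6,7,9,10} 5  {5,7,8,9,10} 20  {6,7,8,9,10} 5
  6 to go: {3,4,5,8,9,10} 90  {3,5,7,8,9,10} 60  {3,6,7,8,9,10} 15  {4,5,6,7,9,10} 15  {4,5,7,8,9,10} 60  {5,6,7,8,9,10} 30
  7 to go: {2,3,6,7,8,9,10} 15  {3,4,5,7,8,9,10} 210  {3,5,6,7,8,9,10} 105  {4,5,6,7,8,9,10} 105
  8 to go: {2,3,5,6,7,8,9,10} 120  {3,4,5,6,7,8,9,10} 420
  9 to go: {2,3,4,5,6,7,8,9,10} 540
  if 0:z drops first: 540 orders

540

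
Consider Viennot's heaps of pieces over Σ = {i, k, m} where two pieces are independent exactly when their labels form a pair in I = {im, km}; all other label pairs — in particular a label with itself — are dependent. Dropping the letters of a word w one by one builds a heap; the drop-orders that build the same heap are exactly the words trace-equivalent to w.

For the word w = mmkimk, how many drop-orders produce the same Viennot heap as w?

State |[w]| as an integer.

#0=m has no predecessor
#1=m depends on [0:m]
#2=k has no predecessor
#3=i depends on [2:k]
#4=m depends on [1:m]
#5=k depends on [3:i]
sources: [0:m, 2:k]
N(rest) = Σ N(rest − s) over sources s of rest; N(one piece) = 1:
  size 1 → [4]=1  [5]=1
  size 2 → [1,4]=1  [3,5]=1  [4,5]=2
  size 3 → [0,1,4]=1  [1,4,5]=3  [2,3,5]=1  [3,4,5]=3
  size 4 → [0,1,4,5]=4  [1,3,4,5]=6  [2,3,4,5]=4
  first=0(m) contributes 10
  first=2(k) contributes 10
|[w]| = 20

20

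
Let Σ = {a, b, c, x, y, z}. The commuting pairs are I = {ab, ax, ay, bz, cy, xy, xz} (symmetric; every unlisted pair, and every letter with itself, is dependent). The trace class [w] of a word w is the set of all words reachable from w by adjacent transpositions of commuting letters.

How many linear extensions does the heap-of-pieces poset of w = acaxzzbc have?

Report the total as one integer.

drop 0:a onto floor
drop 1:c onto {0:a}
drop 2:a onto {1:c}
drop 3:x onto {1:c}
drop 4:z onto {2:a}
drop 5:z onto {4:z}
drop 6:b onto {3:x}
drop 7:c onto {5:z, 6:b}
ground layer = {0:a}
drop-orders for the pieces not yet dropped (sum over which currently-grounded one goes next):
  1 to go: {7} 1
  2 to go: {5,7} 1  {6,7} 1
  3 to go: {3,6,7} 1  {4,5,7} 1  {5,6,7} 2
  4 to go: {2,4,5,7} 1  {3,5,6,7} 3  {4,5,6,7} 3
  5 to go: {2,4,5,6,7} 4  {3,4,5,6,7} 6
  6 to go: {2,3,4,5,6,7} 10
  if 0:a drops first: 10 orders

10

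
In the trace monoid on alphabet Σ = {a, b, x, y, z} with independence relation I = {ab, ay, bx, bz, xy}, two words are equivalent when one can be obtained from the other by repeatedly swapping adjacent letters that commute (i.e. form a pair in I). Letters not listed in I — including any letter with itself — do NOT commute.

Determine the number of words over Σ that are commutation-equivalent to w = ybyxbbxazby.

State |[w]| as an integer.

195

piece 0:y — minimal
piece 1:b rests on {0:y}
piece 2:y rests on {1:b}
piece 3:x — minimal
piece 4:b rests on {2:y}
piece 5:b rests on {4:b}
piece 6:x rests on {3:x}
piece 7:a rests on {6:x}
piece 8:z rests on {2:y, 7:a}
piece 9:b rests on {5:b}
piece 10:y rests on {8:z, 9:b}
minimal pieces: {0:y, 3:x}
ways to finish when only these pieces remain (= sum over removing one remaining piece with nothing left below it):
  1 left: {10}→1
  2 left: {8,10}→1  {9,10}→1
  3 left: {5,9,10}→1  {7,8,10}→1  {8,9,10}→2
  4 left: {4,5,9,10}→1  {5,8,9,10}→3  {6,7,8,10}→1  {7,8,9,10}→3
  5 left: {3,6,7,8,10}→1  {4,5,8,9,10}→4  {5,7,8,9,10}→6  {6,7,8,9,10}→4
  6 left: {2,4,5,8,9,10}→4  {3,6,7,8,9,10}→5  {4,5,7,8,9,10}→10  {5,6,7,8,9,10}→10
  7 left: {1,2,4,5,8,9,10}→4  {2,4,5,7,8,9,10}→14  {3,5,6,7,8,9,10}→15  {4,5,6,7,8,9,10}→20
  8 left: {0,1,2,4,5,8,9,10}→4  {1,2,4,5,7,8,9,10}→18  {2,4,5,6,7,8,9,10}→34  {3,4,5,6,7,8,9,10}→35
  9 left: {0,1,2,4,5,7,8,9,10}→22  {1,2,4,5,6,7,8,9,10}→52  {2,3,4,5,6,7,8,9,10}→69
  placing 0:y first → 121 extensions
  placing 3:x first → 74 extensions
total linear extensions = 195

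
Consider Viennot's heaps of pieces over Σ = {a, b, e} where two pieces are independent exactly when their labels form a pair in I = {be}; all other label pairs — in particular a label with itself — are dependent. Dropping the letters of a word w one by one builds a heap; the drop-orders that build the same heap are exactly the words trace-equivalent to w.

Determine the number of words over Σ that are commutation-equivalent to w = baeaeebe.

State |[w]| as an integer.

drop 0:b onto floor
drop 1:a onto {0:b}
drop 2:e onto {1:a}
drop 3:a onto {2:e}
drop 4:e onto {3:a}
drop 5:e onto {4:e}
drop 6:b onto {3:a}
drop 7:e onto {5:e}
ground layer = {0:b}
drop-orders for the pieces not yet dropped (sum over which currently-grounded one goes next):
  1 to go: {6} 1  {7} 1
  2 to go: {5,7} 1  {6,7} 2
  3 to go: {4,5,7} 1  {5,6,7} 3
  4 to go: {4,5,6,7} 4
  5 to go: {3,4,5,6,7} 4
  6 to go: {2,3,4,5,6,7} 4
  if 0:b drops first: 4 orders

4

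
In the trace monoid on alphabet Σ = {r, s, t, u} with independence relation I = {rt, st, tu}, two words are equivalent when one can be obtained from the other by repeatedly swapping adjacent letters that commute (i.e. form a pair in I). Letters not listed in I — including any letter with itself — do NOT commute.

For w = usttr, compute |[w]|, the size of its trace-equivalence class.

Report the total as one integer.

piece 0:u — minimal
piece 1:s rests on {0:u}
piece 2:t — minimal
piece 3:t rests on {2:t}
piece 4:r rests on {1:s}
minimal pieces: {0:u, 2:t}
ways to finish when only these pieces remain (= sum over removing one remaining piece with nothing left below it):
  1 left: {3}→1  {4}→1
  2 left: {1,4}→1  {2,3}→1  {3,4}→2
  3 left: {0,1,4}→1  {1,3,4}→3  {2,3,4}→3
  placing 0:u first → 6 extensions
  placing 2:t first → 4 extensions
total linear extensions = 10

10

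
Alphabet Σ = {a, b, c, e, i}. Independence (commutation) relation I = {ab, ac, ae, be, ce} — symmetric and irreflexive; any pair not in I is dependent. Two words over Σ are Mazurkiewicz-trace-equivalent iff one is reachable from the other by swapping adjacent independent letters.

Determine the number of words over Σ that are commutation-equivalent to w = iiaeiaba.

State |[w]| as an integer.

drop 0:i onto floor
drop 1:i onto {0:i}
drop 2:a onto {1:i}
drop 3:e onto {1:i}
drop 4:i onto {2:a, 3:e}
drop 5:a onto {4:i}
drop 6:b onto {4:i}
drop 7:a onto {5:a}
ground layer = {0:i}
drop-orders for the pieces not yet dropped (sum over which currently-grounded one goes next):
  1 to go: {6} 1  {7} 1
  2 to go: {5,7} 1  {6,7} 2
  3 to go: {5,6,7} 3
  4 to go: {4,5,6,7} 3
  5 to go: {2,4,5,6,7} 3  {3,4,5,6,7} 3
  6 to go: {2,3,4,5,6,7} 6
  if 0:i drops first: 6 orders

6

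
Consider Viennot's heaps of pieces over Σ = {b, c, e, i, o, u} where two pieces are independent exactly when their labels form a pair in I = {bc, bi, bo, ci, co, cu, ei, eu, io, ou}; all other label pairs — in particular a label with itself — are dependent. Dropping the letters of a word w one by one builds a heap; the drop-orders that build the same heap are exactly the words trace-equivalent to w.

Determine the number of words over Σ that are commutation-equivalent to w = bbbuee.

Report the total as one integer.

3

piece 0:b — minimal
piece 1:b rests on {0:b}
piece 2:b rests on {1:b}
piece 3:u rests on {2:b}
piece 4:e rests on {2:b}
piece 5:e rests on {4:e}
minimal pieces: {0:b}
ways to finish when only these pieces remain (= sum over removing one remaining piece with nothing left below it):
  1 left: {3}→1  {5}→1
  2 left: {3,5}→2  {4,5}→1
  3 left: {3,4,5}→3
  4 left: {2,3,4,5}→3
  placing 0:b first → 3 extensions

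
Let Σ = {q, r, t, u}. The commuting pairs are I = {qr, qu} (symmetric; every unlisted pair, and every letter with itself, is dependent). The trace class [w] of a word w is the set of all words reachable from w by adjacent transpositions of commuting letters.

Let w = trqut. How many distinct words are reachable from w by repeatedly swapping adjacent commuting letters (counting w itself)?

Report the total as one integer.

#0=t has no predecessor
#1=r depends on [0:t]
#2=q depends on [0:t]
#3=u depends on [1:r]
#4=t depends on [2:q, 3:u]
sources: [0:t]
N(rest) = Σ N(rest − s) over sources s of rest; N(one piece) = 1:
  size 1 → [4]=1
  size 2 → [2,4]=1  [3,4]=1
  size 3 → [1,3,4]=1  [2,3,4]=2
  first=0(t) contributes 3

3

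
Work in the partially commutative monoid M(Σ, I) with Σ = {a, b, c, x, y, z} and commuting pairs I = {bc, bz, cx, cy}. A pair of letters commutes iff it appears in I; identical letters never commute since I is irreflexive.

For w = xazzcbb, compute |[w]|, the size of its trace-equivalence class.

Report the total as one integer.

drop 0:x onto floor
drop 1:a onto {0:x}
drop 2:z onto {1:a}
drop 3:z onto {2:z}
drop 4:c onto {3:z}
drop 5:b onto {1:a}
drop 6:b onto {5:b}
ground layer = {0:x}
drop-orders for the pieces not yet dropped (sum over which currently-grounded one goes next):
  1 to go: {4} 1  {6} 1
  2 to go: {3,4} 1  {4,6} 2  {5,6} 1
  3 to go: {2,3,4} 1  {3,4,6} 3  {4,5,6} 3
  4 to go: {2,3,4,6} 4  {3,4,5,6} 6
  5 to go: {2,3,4,5,6} 10
  if 0:x drops first: 10 orders

10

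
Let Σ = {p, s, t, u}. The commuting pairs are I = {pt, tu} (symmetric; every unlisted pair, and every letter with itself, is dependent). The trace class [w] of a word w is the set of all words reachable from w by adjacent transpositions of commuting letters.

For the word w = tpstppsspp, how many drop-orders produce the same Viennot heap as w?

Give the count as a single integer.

6

piece 0:t — minimal
piece 1:p — minimal
piece 2:s rests on {0:t, 1:p}
piece 3:t rests on {2:s}
piece 4:p rests on {2:s}
piece 5:p rests on {4:p}
piece 6:s rests on {3:t, 5:p}
piece 7:s rests on {6:s}
piece 8:p rests on {7:s}
piece 9:p rests on {8:p}
minimal pieces: {0:t, 1:p}
ways to finish when only these pieces remain (= sum over removing one remaining piece with nothing left below it):
  1 left: {9}→1
  2 left: {8,9}→1
  3 left: {7,8,9}→1
  4 left: {6,7,8,9}→1
  5 left: {3,6,7,8,9}→1  {5,6,7,8,9}→1
  6 left: {3,5,6,7,8,9}→2  {4,5,6,7,8,9}→1
  7 left: {3,4,5,6,7,8,9}→3
  8 left: {2,3,4,5,6,7,8,9}→3
  placing 0:t first → 3 extensions
  placing 1:p first → 3 extensions
total linear extensions = 6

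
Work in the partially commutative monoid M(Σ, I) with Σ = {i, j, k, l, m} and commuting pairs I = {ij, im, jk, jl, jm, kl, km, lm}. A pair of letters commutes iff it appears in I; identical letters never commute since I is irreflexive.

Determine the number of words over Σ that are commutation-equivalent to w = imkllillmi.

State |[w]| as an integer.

piece 0:i — minimal
piece 1:m — minimal
piece 2:k rests on {0:i}
piece 3:l rests on {0:i}
piece 4:l rests on {3:l}
piece 5:i rests on {2:k, 4:l}
piece 6:l rests on {5:i}
piece 7:l rests on {6:l}
piece 8:m rests on {1:m}
piece 9:i rests on {7:l}
minimal pieces: {0:i, 1:m}
ways to finish when only these pieces remain (= sum over removing one remaining piece with nothing left below it):
  1 left: {8}→1  {9}→1
  2 left: {1,8}→1  {7,9}→1  {8,9}→2
  3 left: {1,8,9}→3  {6,7,9}→1  {7,8,9}→3
  4 left: {1,7,8,9}→6  {5,6,7,9}→1  {6,7,8,9}→4
  5 left: {1,6,7,8,9}→10  {2,5,6,7,9}→1  {4,5,6,7,9}→1  {5,6,7,8,9}→5
  6 left: {1,5,6,7,8,9}→15  {2,4,5,6,7,9}→2  {2,5,6,7,8,9}→6  {3,4,5,6,7,9}→1  {4,5,6,7,8,9}→6
  7 left: {1,2,5,6,7,8,9}→21  {1,4,5,6,7,8,9}→21  {2,3,4,5,6,7,9}→3  {2,4,5,6,7,8,9}→14  {3,4,5,6,7,8,9}→7
  8 left: {0,2,3,4,5,6,7,9}→3  {1,2,4,5,6,7,8,9}→56  {1,3,4,5,6,7,8,9}→28  {2,3,4,5,6,7,8,9}→24
  placing 0:i first → 108 extensions
  placing 1:m first → 27 extensions
total linear extensions = 135

135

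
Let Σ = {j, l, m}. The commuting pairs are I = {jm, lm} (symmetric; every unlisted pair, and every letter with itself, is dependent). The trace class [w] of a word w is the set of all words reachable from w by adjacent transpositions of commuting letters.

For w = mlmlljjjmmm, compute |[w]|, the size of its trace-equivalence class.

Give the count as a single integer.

drop 0:m onto floor
drop 1:l onto floor
drop 2:m onto {0:m}
drop 3:l onto {1:l}
drop 4:l onto {3:l}
drop 5:j onto {4:l}
drop 6:j onto {5:j}
drop 7:j onto {6:j}
drop 8:m onto {2:m}
drop 9:m onto {8:m}
drop 10:m onto {9:m}
ground layer = {0:m, 1:l}
drop-orders for the pieces not yet dropped (sum over which currently-grounded one goes next):
  1 to go: {7} 1  {10} 1
  2 to go: {6,7} 1  {7,10} 2  {9,10} 1
  3 to go: {5,6,7} 1  {6,7,10} 3  {7,9,10} 3  {8,9,10} 1
  4 to go: {2,8,9,10} 1  {4,5,6,7} 1  {5,6,7,10} 4  {6,7,9,10} 6  {7,8,9,10} 4
  5 to go: {0,2,8,9,10} 1  {2,7,8,9,10} 5  {3,4,5,6,7} 1  {4,5,6,7,10} 5  {5,6,7,9,10} 10  {6,7,8,9,10} 10
  6 to go: {0,2,7,8,9,10} 6  {1,3,4,5,6,7} 1  {2,6,7,8,9,10} 15  {3,4,5,6,7,10} 6  {4,5,6,7,9,10} 15  {5,6,7,8,9,10} 20
  7 to go: {0,2,6,7,8,9,10} 21  {1,3,4,5,6,7,10} 7  {2,5,6,7,8,9,10} 35  {3,4,5,6,7,9,10} 21  {4,5,6,7,8,9,10} 35
  8 to go: {0,2,5,6,7,8,9,10} 56  {1,3,4,5,6,7,9,10} 28  {2,4,5,6,7,8,9,10} 70  {3,4,5,6,7,8,9,10} 56
  9 to go: {0,2,4,5,6,7,8,9,10} 126  {1,3,4,5,6,7,8,9,10} 84  {2,3,4,5,6,7,8,9,10} 126
  if 0:m drops first: 210 orders
  if 1:l drops first: 252 orders
heap linearizations: 462

462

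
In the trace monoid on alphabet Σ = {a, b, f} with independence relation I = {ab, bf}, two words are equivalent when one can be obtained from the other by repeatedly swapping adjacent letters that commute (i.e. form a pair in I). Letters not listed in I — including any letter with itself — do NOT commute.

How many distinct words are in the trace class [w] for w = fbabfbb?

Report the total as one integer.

piece 0:f — minimal
piece 1:b — minimal
piece 2:a rests on {0:f}
piece 3:b rests on {1:b}
piece 4:f rests on {2:a}
piece 5:b rests on {3:b}
piece 6:b rests on {5:b}
minimal pieces: {0:f, 1:b}
ways to finish when only these pieces remain (= sum over removing one remaining piece with nothing left below it):
  1 left: {4}→1  {6}→1
  2 left: {2,4}→1  {4,6}→2  {5,6}→1
  3 left: {0,2,4}→1  {2,4,6}→3  {3,5,6}→1  {4,5,6}→3
  4 left: {0,2,4,6}→4  {1,3,5,6}→1  {2,4,5,6}→6  {3,4,5,6}→4
  5 left: {0,2,4,5,6}→10  {1,3,4,5,6}→5  {2,3,4,5,6}→10
  placing 0:f first → 15 extensions
  placing 1:b first → 20 extensions
total linear extensions = 35

35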